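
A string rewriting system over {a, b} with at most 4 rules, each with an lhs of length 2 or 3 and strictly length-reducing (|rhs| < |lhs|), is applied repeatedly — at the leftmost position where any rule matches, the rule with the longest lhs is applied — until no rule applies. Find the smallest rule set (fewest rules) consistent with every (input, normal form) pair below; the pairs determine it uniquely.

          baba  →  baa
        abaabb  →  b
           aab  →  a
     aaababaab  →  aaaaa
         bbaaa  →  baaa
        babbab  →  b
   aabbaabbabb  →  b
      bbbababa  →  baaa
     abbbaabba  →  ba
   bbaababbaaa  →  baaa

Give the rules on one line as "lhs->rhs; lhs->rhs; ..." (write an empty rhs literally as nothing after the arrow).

  | baba => baa
  | abaabb => aaabb => aabb => abb => bb => b
  | aab => a
  | aaababaab => aaaabaab => aaaaaab => aaaaa

ab->; aba->aa; abb->bb; bb->b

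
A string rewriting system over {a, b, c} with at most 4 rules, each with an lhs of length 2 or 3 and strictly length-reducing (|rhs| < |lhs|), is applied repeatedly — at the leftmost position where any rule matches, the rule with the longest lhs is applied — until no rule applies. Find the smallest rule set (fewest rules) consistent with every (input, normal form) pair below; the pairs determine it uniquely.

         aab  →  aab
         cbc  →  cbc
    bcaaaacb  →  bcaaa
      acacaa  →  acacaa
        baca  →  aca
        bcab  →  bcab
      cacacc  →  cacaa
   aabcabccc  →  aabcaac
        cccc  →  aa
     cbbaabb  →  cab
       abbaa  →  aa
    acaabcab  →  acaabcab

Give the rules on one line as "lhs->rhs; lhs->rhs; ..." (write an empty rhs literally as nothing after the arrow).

abb->b; acb->; ba->a; cc->a

  | aab
  | cbc
  | bcaaaacb => bcaaa
  | acacaa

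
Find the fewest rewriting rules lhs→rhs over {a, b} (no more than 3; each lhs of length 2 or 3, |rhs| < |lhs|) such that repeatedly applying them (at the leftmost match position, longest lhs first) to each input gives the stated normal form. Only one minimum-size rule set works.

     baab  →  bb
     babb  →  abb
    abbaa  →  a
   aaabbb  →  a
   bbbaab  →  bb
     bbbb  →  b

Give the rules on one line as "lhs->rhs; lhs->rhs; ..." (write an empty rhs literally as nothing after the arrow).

  | baab => aab => bb
  | babb => abb
  | abbaa => abaa => aaa => ba => a
  | aaabbb => babbb => abbb => a

aa->b; ba->a; bbb->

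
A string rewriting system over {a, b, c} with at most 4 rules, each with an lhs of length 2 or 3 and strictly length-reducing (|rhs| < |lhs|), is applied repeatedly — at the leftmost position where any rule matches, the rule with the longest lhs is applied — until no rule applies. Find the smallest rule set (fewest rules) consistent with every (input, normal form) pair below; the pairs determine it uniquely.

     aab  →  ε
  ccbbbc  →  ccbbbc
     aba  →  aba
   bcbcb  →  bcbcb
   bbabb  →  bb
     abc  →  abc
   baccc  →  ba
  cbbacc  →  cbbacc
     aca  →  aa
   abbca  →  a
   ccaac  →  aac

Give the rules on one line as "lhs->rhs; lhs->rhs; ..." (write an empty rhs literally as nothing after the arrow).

  | aab => ε
  | ccbbbc
  | aba
  | bcbcb

aab->; abb->; ca->a; ccc->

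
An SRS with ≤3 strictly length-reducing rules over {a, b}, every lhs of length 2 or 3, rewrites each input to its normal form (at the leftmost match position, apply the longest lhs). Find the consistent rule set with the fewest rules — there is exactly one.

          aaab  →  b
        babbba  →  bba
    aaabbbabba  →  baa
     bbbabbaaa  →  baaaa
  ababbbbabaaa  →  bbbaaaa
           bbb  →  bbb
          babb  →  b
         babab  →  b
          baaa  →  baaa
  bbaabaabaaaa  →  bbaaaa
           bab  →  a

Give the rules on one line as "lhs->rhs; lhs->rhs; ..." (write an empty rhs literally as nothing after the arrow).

  | aaab => aab => ab => b
  | babbba => abba => bba
  | aaabbbabba => aabbbabba => abbbabba => bbbabba => bbaba => baa
  | bbbabbaaa => bbabaaa => baaaa

ab->b; aba->; bab->a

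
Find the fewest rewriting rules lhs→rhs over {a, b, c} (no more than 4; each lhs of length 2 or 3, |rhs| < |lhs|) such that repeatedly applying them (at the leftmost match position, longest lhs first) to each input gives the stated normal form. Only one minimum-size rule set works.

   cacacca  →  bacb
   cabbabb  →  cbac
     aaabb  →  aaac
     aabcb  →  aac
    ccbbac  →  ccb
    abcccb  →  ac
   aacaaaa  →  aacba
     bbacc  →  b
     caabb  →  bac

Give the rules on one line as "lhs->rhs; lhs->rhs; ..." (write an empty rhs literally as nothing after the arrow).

  | cacacca => bcacca => bacca => bacb
  | cabbabb => bbbabb => cbabb => cbac
  | aaabb => aaac
  | aabcb => aabb => aac

baa->cb; bb->c; bc->b; ca->b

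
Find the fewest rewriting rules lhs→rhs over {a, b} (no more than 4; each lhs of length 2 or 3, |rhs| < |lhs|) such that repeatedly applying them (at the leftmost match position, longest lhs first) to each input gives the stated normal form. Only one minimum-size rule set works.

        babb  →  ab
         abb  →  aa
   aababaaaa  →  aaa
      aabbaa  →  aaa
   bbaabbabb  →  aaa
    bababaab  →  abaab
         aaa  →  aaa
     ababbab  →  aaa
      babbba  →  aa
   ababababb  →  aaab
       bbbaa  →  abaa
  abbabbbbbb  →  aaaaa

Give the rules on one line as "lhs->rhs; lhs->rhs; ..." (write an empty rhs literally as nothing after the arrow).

bab->bb; bb->a; bba->bb

  | babb => bbb => ab
  | abb => aa
  | aababaaaa => aabbaaaa => aabbaaa => aabbaa => aabba => aabb => aaa
  | aabbaa => aabba => aabb => aaa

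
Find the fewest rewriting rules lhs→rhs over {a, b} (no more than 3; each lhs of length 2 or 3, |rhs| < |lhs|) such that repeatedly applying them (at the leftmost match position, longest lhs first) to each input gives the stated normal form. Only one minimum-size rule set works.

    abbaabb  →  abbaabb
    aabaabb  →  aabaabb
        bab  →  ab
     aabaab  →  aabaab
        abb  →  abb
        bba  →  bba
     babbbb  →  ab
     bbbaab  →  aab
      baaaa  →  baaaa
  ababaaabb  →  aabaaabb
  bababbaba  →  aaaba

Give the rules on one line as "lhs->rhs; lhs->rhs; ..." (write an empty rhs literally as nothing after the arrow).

  | abbaabb
  | aabaabb
  | bab => ab
  | aabaab

bab->ab; bbb->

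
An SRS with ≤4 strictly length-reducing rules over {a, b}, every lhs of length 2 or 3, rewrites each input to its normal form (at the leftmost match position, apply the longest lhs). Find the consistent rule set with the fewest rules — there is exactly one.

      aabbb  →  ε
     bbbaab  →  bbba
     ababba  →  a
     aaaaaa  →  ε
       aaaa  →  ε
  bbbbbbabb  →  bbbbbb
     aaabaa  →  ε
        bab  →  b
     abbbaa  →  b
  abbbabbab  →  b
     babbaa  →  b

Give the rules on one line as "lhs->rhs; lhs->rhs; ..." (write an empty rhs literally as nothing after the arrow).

  | aabbb => abb => ε
  | bbbaab => bbba
  | ababba => abba => a
  | aaaaaa => aaaa => aa => ε

aa->; aab->a; ab->; abb->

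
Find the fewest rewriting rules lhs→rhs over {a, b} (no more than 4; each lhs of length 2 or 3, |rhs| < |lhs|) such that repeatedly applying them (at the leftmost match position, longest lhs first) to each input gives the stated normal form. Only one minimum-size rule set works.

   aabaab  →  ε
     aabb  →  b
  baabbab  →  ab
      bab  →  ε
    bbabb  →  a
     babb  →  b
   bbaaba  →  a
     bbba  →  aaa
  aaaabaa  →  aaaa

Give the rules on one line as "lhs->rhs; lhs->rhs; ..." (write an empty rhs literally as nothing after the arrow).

  | aabaab => aab => ε
  | aabb => b
  | baabbab => bbab => ab
  | bab => ε

aab->; bab->; bb->; bbb->aa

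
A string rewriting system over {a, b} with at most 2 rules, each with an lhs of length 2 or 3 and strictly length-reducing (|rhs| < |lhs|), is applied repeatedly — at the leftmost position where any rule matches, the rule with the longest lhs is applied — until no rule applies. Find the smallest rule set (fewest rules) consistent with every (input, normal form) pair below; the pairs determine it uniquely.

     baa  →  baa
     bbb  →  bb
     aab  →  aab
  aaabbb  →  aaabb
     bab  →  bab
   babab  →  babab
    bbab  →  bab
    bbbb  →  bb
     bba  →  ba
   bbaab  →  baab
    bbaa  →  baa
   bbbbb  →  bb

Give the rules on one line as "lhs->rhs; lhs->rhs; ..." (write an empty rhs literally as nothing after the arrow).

bba->ba; bbb->bb

  | baa
  | bbb => bb
  | aab
  | aaabbb => aaabb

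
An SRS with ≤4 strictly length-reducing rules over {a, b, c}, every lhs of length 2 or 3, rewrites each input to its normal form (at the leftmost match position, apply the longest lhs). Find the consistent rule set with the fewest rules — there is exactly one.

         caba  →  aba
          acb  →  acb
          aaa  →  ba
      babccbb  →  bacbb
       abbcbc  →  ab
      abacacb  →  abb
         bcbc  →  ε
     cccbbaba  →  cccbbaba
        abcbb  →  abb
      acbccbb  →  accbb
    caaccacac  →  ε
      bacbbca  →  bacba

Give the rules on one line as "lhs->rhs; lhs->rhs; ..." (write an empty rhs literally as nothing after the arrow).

  | caba => aba
  | acb
  | aaa => ba
  | babccbb => bacbb

aa->b; bc->; ca->a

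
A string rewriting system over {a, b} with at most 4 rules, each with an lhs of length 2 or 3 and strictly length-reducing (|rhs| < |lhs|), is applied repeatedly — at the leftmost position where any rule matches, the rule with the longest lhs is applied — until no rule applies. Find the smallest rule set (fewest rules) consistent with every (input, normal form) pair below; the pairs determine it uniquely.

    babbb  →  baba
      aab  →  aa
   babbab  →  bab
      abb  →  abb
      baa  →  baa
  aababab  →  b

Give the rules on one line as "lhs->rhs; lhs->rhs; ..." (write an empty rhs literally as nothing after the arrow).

  | babbb => baba
  | aab => aa
  | babbab => bab
  | abb

aaa->b; aab->aa; bba->; bbb->ba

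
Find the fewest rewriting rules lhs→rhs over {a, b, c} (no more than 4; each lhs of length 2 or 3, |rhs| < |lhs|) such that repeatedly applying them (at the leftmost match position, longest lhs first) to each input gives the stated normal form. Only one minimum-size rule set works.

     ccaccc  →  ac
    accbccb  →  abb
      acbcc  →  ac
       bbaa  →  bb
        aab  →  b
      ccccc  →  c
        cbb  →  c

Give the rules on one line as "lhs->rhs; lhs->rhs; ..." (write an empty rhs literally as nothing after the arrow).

aa->; cb->c; cc->

  | ccaccc => accc => ac
  | accbccb => abccb => abb
  | acbcc => accc => ac
  | bbaa => bb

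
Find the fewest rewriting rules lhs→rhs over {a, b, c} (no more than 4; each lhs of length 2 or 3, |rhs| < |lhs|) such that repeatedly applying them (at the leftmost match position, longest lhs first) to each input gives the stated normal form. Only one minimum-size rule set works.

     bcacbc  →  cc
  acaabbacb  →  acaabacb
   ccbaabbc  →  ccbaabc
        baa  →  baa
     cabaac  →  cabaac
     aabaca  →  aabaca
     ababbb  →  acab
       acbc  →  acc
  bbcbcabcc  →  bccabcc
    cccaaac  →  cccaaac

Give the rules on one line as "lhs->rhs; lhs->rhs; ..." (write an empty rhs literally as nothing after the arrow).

  | bcacbc => cbc => cc
  | acaabbacb => acaabacb
  | ccbaabbc => ccbaabc
  | baa

bab->ca; bb->b; bca->; cbc->cc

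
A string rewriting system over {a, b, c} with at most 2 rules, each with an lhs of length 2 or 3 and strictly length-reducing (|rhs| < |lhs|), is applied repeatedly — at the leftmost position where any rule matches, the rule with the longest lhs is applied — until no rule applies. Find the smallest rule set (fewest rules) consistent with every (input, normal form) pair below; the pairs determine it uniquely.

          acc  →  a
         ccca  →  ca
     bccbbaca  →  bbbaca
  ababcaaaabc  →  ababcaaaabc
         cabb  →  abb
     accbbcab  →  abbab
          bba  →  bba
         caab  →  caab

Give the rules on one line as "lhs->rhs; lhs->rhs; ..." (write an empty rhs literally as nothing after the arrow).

  | acc => a
  | ccca => ca
  | bccbbaca => bbbaca
  | ababcaaaabc

cab->ab; cc->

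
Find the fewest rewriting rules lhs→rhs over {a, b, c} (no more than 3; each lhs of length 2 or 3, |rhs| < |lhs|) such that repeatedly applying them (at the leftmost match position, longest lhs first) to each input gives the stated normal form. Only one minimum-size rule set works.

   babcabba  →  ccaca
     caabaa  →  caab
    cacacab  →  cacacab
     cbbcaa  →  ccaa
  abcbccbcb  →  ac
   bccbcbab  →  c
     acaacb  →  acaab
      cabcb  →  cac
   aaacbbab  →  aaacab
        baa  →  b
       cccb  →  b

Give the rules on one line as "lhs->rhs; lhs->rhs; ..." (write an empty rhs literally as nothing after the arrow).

ba->b; bb->c; cb->b

  | babcabba => bbcabba => ccabba => ccaca
  | caabaa => caaba => caab
  | cacacab
  | cbbcaa => bbcaa => ccaa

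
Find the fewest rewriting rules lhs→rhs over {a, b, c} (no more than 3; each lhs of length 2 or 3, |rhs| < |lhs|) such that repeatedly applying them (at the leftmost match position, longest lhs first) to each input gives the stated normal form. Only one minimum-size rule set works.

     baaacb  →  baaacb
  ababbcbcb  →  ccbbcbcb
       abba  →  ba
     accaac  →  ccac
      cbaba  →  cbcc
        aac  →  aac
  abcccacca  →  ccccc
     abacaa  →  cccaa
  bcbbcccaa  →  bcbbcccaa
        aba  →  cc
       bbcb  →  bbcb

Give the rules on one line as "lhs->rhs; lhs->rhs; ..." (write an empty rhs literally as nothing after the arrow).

  | baaacb
  | ababbcbcb => ccbbcbcb
  | abba => ba
  | accaac => abaac => ccac

ab->; aba->cc; acc->ab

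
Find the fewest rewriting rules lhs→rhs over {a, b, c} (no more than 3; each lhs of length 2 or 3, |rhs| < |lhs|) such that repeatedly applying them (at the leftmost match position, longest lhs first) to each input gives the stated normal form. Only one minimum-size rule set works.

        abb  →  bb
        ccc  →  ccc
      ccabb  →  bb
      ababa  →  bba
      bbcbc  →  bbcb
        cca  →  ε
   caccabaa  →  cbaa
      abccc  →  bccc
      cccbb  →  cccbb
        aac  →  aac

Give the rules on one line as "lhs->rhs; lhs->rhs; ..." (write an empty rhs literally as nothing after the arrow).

ab->b; cbc->cb; cca->

  | abb => bb
  | ccc
  | ccabb => bb
  | ababa => baba => bba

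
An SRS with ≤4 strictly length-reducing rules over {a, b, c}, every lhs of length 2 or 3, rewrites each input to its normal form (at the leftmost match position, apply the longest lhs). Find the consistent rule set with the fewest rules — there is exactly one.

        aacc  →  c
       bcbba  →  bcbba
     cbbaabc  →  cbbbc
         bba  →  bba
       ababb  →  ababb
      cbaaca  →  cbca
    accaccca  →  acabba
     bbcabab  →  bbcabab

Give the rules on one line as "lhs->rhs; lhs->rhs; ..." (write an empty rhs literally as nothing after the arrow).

aa->; cc->c; ccc->bb

  | aacc => cc => c
  | bcbba
  | cbbaabc => cbbbc
  | bba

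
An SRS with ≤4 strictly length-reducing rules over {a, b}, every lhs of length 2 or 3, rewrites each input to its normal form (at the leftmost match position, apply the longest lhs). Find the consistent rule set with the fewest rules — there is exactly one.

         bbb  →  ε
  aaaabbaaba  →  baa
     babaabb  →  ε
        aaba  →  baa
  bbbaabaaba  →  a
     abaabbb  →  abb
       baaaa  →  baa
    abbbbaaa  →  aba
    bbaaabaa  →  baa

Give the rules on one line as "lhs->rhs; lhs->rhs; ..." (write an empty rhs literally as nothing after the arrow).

  | bbb => ε
  | aaaabbaaba => aabbaaba => babaaba => aaba => baa
  | babaabb => aabb => bab => ε
  | aaba => baa

aaa->a; aab->ba; bab->; bbb->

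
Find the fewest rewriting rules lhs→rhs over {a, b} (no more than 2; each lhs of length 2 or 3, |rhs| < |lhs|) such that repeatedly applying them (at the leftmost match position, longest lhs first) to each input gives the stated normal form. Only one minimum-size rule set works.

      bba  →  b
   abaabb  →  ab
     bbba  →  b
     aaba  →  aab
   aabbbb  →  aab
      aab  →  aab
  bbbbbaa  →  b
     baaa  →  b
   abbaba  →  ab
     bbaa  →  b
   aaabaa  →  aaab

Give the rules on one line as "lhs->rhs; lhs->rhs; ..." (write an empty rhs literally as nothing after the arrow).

  | bba => ba => b
  | abaabb => ababb => abbb => abb => ab
  | bbba => bba => ba => b
  | aaba => aab

ba->b; bb->b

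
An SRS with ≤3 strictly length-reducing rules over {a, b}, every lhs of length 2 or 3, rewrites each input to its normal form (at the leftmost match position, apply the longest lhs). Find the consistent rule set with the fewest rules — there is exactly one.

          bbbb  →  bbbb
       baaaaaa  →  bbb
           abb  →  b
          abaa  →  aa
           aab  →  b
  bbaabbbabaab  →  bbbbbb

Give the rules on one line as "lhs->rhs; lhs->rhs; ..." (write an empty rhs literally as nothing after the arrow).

  | bbbb
  | baaaaaa => bbaaa => bbb
  | abb => b
  | abaa => aa

aaa->b; aab->b; ab->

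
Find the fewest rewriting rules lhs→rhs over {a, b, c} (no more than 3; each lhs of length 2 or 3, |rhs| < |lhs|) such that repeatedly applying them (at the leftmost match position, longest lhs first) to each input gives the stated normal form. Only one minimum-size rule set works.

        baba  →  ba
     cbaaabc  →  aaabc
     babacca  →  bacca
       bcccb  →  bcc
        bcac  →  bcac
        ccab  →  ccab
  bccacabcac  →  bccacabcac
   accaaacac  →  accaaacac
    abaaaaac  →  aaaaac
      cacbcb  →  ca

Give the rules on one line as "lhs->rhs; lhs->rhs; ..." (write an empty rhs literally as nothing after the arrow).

  | baba => ba
  | cbaaabc => aaabc
  | babacca => bacca
  | bcccb => bcc

aba->a; cb->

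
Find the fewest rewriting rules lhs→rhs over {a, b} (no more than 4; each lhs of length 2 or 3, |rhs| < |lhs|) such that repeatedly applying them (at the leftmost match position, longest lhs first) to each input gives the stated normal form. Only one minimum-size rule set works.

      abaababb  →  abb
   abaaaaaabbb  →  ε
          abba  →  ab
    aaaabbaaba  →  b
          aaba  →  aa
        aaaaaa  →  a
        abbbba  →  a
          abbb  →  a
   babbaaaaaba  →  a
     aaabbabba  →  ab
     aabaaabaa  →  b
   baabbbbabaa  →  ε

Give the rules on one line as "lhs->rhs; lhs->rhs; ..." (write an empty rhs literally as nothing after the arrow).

  | abaababb => ababb => abb
  | abaaaaaabbb => aaaaabbb => baabbb => bbb => ε
  | abba => ab
  | aaaabbaaba => babbaaba => bbaaba => bba => b

aaa->b; ba->; baa->; bbb->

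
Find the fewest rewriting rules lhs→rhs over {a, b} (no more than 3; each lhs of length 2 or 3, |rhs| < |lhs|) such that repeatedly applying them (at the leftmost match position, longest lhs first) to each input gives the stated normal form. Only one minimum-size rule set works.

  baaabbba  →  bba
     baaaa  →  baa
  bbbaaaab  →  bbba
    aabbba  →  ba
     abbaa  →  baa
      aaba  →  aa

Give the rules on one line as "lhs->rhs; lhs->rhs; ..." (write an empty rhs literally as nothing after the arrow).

aaa->aa; ab->

  | baaabbba => baabbba => babba => bba
  | baaaa => baaa => baa
  | bbbaaaab => bbbaaab => bbbaab => bbba
  | aabbba => abba => ba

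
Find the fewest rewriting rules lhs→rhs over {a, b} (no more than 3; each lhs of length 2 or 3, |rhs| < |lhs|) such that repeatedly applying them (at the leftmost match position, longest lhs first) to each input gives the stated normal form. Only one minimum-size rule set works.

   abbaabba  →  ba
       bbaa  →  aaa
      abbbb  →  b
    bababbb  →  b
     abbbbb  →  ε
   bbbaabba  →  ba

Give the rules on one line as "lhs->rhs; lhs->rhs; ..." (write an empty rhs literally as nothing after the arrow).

ab->; bb->; bba->aa

  | abbaabba => baabba => baba => ba
  | bbaa => aaa
  | abbbb => bbb => b
  | bababbb => babbb => bbb => b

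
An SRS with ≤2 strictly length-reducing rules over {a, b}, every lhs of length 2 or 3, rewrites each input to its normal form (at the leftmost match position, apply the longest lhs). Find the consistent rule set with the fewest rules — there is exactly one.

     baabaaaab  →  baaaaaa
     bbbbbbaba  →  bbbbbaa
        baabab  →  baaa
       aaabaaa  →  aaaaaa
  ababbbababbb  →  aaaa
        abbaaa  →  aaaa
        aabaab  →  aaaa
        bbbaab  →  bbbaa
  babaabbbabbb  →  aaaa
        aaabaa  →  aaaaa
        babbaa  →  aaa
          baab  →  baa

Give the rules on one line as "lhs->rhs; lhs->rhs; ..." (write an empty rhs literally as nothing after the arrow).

  | baabaaaab => baaaaaab => baaaaaa
  | bbbbbbaba => bbbbbaa
  | baabab => baaab => baaa
  | aaabaaa => aaaaaa

ab->a; bab->a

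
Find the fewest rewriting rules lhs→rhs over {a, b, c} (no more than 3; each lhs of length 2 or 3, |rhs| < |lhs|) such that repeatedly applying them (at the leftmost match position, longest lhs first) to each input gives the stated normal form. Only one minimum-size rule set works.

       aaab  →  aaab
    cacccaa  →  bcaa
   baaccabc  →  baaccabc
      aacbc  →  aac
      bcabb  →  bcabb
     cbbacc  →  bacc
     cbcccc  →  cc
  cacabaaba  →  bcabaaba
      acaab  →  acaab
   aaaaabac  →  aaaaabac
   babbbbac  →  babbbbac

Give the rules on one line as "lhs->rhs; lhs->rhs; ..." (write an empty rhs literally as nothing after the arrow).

  | aaab
  | cacccaa => bcccaa => bcaa
  | baaccabc
  | aacbc => aac

cac->bc; cb->; ccc->c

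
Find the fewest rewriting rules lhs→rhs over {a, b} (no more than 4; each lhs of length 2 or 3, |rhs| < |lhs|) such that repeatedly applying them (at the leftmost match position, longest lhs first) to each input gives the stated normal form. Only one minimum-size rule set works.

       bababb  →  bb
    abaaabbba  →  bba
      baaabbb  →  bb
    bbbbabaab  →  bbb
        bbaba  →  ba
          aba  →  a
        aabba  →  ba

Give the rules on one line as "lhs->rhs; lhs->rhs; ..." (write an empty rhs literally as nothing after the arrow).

aa->a; ab->a; abb->b; baa->ab

  | bababb => baabb => abbb => bb
  | abaaabbba => aaaabbba => aaabbba => aabbba => abbba => bba
  | baaabbb => ababbb => aabbb => abbb => bb
  | bbbbabaab => bbbbaaab => bbbabab => bbbaab => bbabb => bbb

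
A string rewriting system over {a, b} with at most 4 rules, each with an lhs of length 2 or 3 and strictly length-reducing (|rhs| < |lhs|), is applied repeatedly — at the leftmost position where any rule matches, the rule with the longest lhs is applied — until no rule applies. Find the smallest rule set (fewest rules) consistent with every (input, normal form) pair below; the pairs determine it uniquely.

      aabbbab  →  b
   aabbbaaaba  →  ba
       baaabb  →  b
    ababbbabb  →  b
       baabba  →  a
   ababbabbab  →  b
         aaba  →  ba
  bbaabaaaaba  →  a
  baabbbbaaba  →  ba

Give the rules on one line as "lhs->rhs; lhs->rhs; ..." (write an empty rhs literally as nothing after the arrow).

  | aabbbab => abbbab => bbbab => bbab => ab => b
  | aabbbaaaba => abbbaaaba => bbbaaaba => bbaaaba => aaaba => aaba => aba => ba
  | baaabb => baabb => babb => bbb => bb => b
  | ababbbabb => babbbabb => bbbbabb => bbbabb => bbabb => abb => bb => b

ab->b; bb->b; bba->a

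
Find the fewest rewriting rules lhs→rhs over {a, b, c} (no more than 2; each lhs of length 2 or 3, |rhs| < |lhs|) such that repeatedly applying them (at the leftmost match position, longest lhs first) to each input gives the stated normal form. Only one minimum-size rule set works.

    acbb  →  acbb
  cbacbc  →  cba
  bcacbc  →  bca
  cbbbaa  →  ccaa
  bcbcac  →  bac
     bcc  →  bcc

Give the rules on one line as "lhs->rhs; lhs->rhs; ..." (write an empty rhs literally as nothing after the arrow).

bbb->c; cbc->

  | acbb
  | cbacbc => cba
  | bcacbc => bca
  | cbbbaa => ccaa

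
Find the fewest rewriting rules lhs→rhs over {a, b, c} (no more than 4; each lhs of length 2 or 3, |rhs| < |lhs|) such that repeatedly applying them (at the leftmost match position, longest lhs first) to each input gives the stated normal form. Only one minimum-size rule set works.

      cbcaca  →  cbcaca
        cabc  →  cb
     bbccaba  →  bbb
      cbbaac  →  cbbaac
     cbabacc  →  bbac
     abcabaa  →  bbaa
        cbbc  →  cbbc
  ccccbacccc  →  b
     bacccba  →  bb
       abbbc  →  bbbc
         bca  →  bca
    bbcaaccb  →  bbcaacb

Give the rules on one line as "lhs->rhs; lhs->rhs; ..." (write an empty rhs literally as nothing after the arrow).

  | cbcaca
  | cabc => cab => cb
  | bbccaba => bbcaba => bbcba => bbab => bbb
  | cbbaac

ab->b; abc->ab; cba->ab; cc->c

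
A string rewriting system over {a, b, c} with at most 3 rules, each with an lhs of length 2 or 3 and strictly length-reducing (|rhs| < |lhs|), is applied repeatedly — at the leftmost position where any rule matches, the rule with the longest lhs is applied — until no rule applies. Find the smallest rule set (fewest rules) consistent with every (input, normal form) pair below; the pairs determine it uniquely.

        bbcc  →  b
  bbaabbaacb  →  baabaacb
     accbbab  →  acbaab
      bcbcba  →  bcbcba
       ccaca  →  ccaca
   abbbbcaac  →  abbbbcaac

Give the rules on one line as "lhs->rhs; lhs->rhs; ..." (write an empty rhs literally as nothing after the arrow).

bba->ba; bcc->; cbb->ba

  | bbcc => b
  | bbaabbaacb => baabbaacb => baabaacb
  | accbbab => acbaab
  | bcbcba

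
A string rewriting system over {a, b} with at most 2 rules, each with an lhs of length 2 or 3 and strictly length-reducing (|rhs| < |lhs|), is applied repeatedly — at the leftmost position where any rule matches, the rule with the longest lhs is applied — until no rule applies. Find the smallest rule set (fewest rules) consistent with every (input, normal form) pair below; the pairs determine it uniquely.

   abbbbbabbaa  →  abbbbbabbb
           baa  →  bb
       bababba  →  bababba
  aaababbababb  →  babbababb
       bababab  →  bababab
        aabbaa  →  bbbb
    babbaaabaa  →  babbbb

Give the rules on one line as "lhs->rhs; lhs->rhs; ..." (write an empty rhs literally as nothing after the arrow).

aa->b; aaa->

  | abbbbbabbaa => abbbbbabbb
  | baa => bb
  | bababba
  | aaababbababb => babbababb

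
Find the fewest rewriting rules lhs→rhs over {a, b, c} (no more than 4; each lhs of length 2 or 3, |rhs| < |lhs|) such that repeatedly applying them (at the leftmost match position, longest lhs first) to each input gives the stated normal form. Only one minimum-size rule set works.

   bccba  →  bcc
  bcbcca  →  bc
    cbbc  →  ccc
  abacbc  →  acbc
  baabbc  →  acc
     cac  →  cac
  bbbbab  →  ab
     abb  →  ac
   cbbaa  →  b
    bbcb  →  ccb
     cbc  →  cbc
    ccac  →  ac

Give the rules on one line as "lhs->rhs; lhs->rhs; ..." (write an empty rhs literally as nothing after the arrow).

  | bccba => bcc
  | bcbcca => bcba => bc
  | cbbc => ccc
  | abacbc => acbc

aa->b; ba->; bb->c; cca->a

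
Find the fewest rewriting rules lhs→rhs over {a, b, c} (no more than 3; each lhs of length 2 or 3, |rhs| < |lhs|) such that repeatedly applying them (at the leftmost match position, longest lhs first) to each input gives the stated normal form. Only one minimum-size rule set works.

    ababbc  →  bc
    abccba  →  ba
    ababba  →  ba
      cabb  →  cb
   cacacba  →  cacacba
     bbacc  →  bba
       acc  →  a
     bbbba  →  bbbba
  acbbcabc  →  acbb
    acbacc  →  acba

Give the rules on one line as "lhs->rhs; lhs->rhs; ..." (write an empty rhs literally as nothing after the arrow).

  | ababbc => abbc => bc
  | abccba => ccba => ba
  | ababba => abba => ba
  | cabb => cb

ab->; cc->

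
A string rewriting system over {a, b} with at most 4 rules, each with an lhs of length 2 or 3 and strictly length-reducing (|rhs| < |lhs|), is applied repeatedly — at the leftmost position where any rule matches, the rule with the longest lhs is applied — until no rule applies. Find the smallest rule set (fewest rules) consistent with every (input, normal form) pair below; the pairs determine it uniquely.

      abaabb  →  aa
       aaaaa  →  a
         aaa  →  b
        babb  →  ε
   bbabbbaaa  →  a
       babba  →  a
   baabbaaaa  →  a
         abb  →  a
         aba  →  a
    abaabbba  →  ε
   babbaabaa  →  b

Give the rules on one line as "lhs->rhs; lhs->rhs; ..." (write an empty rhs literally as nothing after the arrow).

  | abaabb => aabb => aa
  | aaaaa => baa => a
  | aaa => b
  | babb => bb => ε

aaa->b; ba->; bb->; bbb->a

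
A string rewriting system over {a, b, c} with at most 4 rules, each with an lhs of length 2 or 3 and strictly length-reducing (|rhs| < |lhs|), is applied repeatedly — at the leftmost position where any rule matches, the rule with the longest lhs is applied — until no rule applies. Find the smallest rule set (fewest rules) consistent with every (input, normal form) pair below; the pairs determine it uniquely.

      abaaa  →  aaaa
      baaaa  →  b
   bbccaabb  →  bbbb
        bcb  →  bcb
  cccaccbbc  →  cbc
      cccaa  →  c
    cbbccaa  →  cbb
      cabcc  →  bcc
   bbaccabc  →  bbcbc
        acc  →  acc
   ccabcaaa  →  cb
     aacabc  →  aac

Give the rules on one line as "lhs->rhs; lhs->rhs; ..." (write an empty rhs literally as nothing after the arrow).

  | abaaa => aaaa
  | baaaa => baaa => baa => ba => b
  | bbccaabb => bbcabb => bbbb
  | bcb

ab->a; ba->b; ca->; ccb->a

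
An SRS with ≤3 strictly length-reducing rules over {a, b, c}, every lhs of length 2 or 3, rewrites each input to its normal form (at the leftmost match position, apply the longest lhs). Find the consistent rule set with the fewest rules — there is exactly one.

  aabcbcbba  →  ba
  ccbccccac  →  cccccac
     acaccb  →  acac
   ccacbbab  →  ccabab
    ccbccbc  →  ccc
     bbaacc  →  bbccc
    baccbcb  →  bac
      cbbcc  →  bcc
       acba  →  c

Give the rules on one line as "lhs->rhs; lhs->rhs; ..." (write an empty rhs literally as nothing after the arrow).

  | aabcbcbba => cbcbcbba => cbcbba => cbba => ba
  | ccbccccac => cccccac
  | acaccb => acac
  | ccacbbab => ccabab

aa->c; cb->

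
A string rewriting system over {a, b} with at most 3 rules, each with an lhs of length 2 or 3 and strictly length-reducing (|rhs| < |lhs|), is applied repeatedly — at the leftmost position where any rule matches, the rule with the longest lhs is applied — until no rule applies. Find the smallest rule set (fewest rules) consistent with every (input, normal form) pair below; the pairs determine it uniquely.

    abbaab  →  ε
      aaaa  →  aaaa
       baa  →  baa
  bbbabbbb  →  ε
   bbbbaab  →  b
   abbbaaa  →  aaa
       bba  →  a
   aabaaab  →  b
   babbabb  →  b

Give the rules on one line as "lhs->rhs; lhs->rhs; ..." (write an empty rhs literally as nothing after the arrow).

aab->b; ab->; bb->

  | abbaab => baab => bb => ε
  | aaaa
  | baa
  | bbbabbbb => babbbb => bbbb => bb => ε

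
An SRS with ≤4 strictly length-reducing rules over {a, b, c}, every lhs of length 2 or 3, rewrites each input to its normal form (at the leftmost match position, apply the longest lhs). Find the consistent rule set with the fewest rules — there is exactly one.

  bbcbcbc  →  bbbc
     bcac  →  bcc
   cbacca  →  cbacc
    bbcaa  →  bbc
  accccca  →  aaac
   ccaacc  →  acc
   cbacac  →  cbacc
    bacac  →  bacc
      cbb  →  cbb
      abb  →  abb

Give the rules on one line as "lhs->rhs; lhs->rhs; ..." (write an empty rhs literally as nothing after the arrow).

ca->c; cbc->; ccc->ac

  | bbcbcbc => bbbc
  | bcac => bcc
  | cbacca => cbacc
  | bbcaa => bbca => bbc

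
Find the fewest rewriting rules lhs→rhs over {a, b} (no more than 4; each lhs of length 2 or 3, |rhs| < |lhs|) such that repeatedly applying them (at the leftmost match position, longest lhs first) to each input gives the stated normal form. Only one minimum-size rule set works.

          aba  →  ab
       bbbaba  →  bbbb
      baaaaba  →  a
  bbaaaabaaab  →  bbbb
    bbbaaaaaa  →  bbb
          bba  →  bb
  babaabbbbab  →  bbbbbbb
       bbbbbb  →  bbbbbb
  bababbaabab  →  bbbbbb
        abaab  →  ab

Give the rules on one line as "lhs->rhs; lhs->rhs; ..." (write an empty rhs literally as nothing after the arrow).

aab->; ba->b; baa->; bba->bb

  | aba => ab
  | bbbaba => bbbba => bbbb
  | baaaaba => aaba => a
  | bbaaaabaaab => bbaaabaaab => bbaabaaab => bbabaaab => bbbaaab => bbbaab => bbbab => bbbb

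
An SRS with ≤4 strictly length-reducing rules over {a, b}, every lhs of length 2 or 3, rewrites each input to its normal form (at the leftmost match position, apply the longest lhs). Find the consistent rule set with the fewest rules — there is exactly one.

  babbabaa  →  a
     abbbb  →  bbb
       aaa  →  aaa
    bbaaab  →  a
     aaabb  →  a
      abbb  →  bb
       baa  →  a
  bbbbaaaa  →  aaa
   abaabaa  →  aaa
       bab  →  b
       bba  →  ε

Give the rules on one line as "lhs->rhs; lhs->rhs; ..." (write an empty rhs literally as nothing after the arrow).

  | babbabaa => bbabaa => babaa => baa => a
  | abbbb => bbb
  | aaa
  | bbaaab => baaab => aab => a

ab->; ba->; bba->ba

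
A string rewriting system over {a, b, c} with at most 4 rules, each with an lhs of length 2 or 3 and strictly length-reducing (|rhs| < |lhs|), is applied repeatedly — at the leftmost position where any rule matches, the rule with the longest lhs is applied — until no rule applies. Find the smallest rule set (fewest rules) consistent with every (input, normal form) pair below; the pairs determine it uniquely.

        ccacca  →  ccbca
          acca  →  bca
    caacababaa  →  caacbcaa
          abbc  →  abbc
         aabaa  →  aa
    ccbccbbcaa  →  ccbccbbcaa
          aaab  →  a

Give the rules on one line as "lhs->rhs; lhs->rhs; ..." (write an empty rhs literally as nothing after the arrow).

  | ccacca => ccbca
  | acca => bca
  | caacababaa => caacaccaa => caacbcaa
  | abbc

aab->; acc->bc; bab->cc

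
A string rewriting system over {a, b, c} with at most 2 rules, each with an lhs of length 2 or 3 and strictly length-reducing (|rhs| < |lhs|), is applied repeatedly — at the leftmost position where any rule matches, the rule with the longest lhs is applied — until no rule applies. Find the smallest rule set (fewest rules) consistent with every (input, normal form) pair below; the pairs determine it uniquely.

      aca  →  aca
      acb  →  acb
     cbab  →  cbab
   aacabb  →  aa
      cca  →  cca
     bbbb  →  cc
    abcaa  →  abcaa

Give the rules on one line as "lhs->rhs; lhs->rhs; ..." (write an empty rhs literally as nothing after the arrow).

  | aca
  | acb
  | cbab
  | aacabb => aacac => aa

bb->c; cac->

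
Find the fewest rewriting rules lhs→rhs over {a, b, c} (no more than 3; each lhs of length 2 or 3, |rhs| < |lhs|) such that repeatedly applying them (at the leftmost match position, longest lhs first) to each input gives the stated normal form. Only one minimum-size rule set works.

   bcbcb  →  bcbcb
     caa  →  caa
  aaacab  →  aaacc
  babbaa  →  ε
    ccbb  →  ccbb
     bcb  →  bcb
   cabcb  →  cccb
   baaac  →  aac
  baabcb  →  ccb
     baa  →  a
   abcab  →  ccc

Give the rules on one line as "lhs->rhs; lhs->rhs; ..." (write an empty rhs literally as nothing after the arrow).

  | bcbcb
  | caa
  | aaacab => aaacc
  | babbaa => bbaa => ba => ε

ab->c; ba->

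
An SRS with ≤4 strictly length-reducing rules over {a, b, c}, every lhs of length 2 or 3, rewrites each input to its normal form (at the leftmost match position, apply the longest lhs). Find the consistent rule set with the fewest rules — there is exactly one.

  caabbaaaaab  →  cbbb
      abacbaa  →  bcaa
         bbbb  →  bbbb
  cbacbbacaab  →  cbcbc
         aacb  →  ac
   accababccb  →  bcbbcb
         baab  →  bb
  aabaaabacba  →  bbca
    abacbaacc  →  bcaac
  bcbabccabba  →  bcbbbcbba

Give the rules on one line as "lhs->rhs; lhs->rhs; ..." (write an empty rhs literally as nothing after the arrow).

  | caabbaaaaab => cabbaaaaab => cbbaaaaab => cbbaaaab => cbbaaab => cbbaab => cbbab => cbbb
  | abacbaa => bacbaa => bcaa
  | bbbb
  | cbacbbacaab => cbcbacaab => cbcbacab => cbcbacb => cbcbc

ab->b; acb->c; cc->c; cca->bc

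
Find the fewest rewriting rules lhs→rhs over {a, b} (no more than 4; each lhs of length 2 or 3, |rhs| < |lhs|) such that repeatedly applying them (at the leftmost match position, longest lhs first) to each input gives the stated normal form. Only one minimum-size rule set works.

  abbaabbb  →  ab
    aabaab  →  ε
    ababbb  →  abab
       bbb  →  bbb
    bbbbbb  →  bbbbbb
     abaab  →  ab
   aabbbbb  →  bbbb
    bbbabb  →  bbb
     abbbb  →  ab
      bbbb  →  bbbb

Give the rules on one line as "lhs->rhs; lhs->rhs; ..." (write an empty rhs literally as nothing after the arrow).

  | abbaabbb => abaabbb => abbb => abb => ab
  | aabaab => aab => ε
  | ababbb => ababb => abab
  | bbb

aab->; abb->ab; bba->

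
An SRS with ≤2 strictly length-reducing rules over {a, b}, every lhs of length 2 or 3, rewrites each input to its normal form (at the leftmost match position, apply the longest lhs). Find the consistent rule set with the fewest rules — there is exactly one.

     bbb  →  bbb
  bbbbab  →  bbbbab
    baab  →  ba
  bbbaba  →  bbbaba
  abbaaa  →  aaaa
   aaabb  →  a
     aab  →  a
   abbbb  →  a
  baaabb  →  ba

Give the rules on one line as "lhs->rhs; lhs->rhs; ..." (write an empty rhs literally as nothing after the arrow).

  | bbb
  | bbbbab
  | baab => ba
  | bbbaba

aab->a; abb->a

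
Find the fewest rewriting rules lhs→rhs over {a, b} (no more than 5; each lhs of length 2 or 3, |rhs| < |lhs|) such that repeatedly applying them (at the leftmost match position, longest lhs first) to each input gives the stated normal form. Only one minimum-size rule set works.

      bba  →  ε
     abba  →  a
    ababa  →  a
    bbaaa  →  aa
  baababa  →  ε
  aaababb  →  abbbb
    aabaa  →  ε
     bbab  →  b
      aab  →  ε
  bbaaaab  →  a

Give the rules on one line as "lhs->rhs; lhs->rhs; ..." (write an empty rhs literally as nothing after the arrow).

aab->ba; ba->; baa->bb; bba->

  | bba => ε
  | abba => a
  | ababa => aba => a
  | bbaaa => aa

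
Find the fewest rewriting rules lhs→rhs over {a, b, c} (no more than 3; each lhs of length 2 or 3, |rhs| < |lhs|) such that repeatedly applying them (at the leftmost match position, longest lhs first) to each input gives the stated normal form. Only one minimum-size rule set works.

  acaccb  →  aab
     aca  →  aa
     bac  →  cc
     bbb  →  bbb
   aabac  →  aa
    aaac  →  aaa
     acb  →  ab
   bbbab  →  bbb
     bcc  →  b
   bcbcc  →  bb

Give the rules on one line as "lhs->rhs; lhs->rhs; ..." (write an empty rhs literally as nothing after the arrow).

ac->a; ba->c; bc->b

  | acaccb => aaccb => aacb => aab
  | aca => aa
  | bac => cc
  | bbb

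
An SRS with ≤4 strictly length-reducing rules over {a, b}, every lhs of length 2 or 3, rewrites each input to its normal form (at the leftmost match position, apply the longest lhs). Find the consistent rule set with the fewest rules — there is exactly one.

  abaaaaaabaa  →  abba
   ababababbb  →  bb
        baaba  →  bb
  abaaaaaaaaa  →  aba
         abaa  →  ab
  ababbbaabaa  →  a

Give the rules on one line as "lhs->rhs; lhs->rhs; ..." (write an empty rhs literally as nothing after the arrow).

  | abaaaaaabaa => abaaaabaa => abaabaa => abbaaa => abba
  | ababababbb => aababbb => baabbb => bbabb => bb
  | baaba => bbaa => bb
  | abaaaaaaaaa => abaaaaaaa => abaaaaa => abaaa => aba

aa->; aab->ba; bab->; bbb->a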